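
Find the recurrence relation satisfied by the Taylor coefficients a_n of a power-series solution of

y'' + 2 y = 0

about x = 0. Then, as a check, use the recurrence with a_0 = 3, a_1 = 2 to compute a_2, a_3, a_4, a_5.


Substitute y = sum_n a_n x^n into y'' + (const) y = 0.
y''(x) = sum_{n>=0} (n+2)(n+1) a_{n+2} x^n.
The ODE becomes sum_n [(n+2)(n+1) a_{n+2} + 2 a_n] x^n = 0.
Setting each coefficient to zero gives the recurrence:
  (n+2)(n+1) a_{n+2} + 2 a_n = 0,
  a_{n+2} = -2 / ((n+1)(n+2)) a_n.

Check with a_0 = 3, a_1 = 2 (apply the recurrence for n = 0, 1, 2, 3): a_0 = 3, a_1 = 2, a_2 = -3, a_3 = -2/3, a_4 = 1/2, a_5 = 1/15.

a_{n+2} = -2/((n+1)(n+2)) * a_n; check: a_0 = 3, a_1 = 2, a_2 = -3, a_3 = -2/3, a_4 = 1/2, a_5 = 1/15


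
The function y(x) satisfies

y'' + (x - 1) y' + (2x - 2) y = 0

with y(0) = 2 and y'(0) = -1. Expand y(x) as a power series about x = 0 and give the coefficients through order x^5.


Ansatz: y(x) = sum_{n>=0} a_n x^n, so y'(x) = sum_{n>=1} n a_n x^(n-1) and y''(x) = sum_{n>=2} n(n-1) a_n x^(n-2).
Substitute into P(x) y'' + Q(x) y' + R(x) y = 0 with P(x) = 1, Q(x) = x - 1, R(x) = 2x - 2, and match powers of x.
Initial conditions: a_0 = 2, a_1 = -1.
Setting the coefficient of each power of x to zero and solving order by order (substituting the coefficients already found):
  x^0: 2 a_2 - a_1 - 2 a_0 = 0  ->  2 a_2 = a_1 + 2 a_0 = 3  ->  a_2 = 3/2
  x^1: 6 a_3 - 2 a_2 - a_1 + 2 a_0 = 0  ->  6 a_3 = 2 a_2 + a_1 - 2 a_0 = -2  ->  a_3 = -1/3
  x^2: 12 a_4 - 3 a_3 + 2 a_1 = 0  ->  12 a_4 = 3 a_3 - 2 a_1 = 1  ->  a_4 = 1/12
  x^3: 20 a_5 - 4 a_4 + a_3 + 2 a_2 = 0  ->  20 a_5 = 4 a_4 - a_3 - 2 a_2 = -7/3  ->  a_5 = -7/60
Truncated series: y(x) = 2 - x + (3/2) x^2 - (1/3) x^3 + (1/12) x^4 - (7/60) x^5 + O(x^6).

a_0 = 2; a_1 = -1; a_2 = 3/2; a_3 = -1/3; a_4 = 1/12; a_5 = -7/60


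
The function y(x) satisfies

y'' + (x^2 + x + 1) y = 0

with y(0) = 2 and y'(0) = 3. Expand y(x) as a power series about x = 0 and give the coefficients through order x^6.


Ansatz: y(x) = sum_{n>=0} a_n x^n, so y'(x) = sum_{n>=1} n a_n x^(n-1) and y''(x) = sum_{n>=2} n(n-1) a_n x^(n-2).
Substitute into P(x) y'' + Q(x) y' + R(x) y = 0 with P(x) = 1, Q(x) = 0, R(x) = x^2 + x + 1, and match powers of x.
Initial conditions: a_0 = 2, a_1 = 3.
Setting the coefficient of each power of x to zero and solving order by order (substituting the coefficients already found):
  x^0: 2 a_2 + a_0 = 0  ->  2 a_2 = -a_0 = -2  ->  a_2 = -1
  x^1: 6 a_3 + a_1 + a_0 = 0  ->  6 a_3 = -a_1 - a_0 = -5  ->  a_3 = -5/6
  x^2: 12 a_4 + a_2 + a_1 + a_0 = 0  ->  12 a_4 = -a_2 - a_1 - a_0 = -4  ->  a_4 = -1/3
  x^3: 20 a_5 + a_3 + a_2 + a_1 = 0  ->  20 a_5 = -a_3 - a_2 - a_1 = -7/6  ->  a_5 = -7/120
  x^4: 30 a_6 + a_4 + a_3 + a_2 = 0  ->  30 a_6 = -a_4 - a_3 - a_2 = 13/6  ->  a_6 = 13/180
Truncated series: y(x) = 2 + 3 x - x^2 - (5/6) x^3 - (1/3) x^4 - (7/120) x^5 + (13/180) x^6 + O(x^7).

a_0 = 2; a_1 = 3; a_2 = -1; a_3 = -5/6; a_4 = -1/3; a_5 = -7/120; a_6 = 13/180


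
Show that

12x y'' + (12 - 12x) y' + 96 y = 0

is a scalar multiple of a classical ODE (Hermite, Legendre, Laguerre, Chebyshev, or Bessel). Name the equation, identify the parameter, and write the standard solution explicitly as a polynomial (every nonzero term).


All three coefficients share the factor 12; dividing through by 12 gives  x y'' + (1 - x) y' + 8 y = 0.
This matches the Laguerre equation x y'' + (1 - x) y' + n y = 0 with n = 8; the polynomial solution is L_8(x).
With y = sum_k a_k x^k, matching x^k gives (k+1)k a_{k+1} + (k+1) a_{k+1} - k a_k + n a_k = 0, i.e. (k+1)^2 a_{k+1} = (k - n) a_k = (k - 8) a_k. The right side vanishes at k = 8, so the series terminates at degree 8.
Standard normalization L_n(0) = 1 gives a_0 = 1. Work upward with a_{k+1} = (k - 8) a_k / (k+1)^2:
  a_1 = (0 - 8)(1) / 1^2 = -8/1 = -8
  a_2 = (1 - 8)(-8) / 2^2 = 56/4 = 14
  a_3 = (2 - 8)(14) / 3^2 = -84/9 = -28/3
  a_4 = (3 - 8)(-28/3) / 4^2 = (140/3)/16 = 35/12
  a_5 = (4 - 8)(35/12) / 5^2 = (-35/3)/25 = -7/15
  a_6 = (5 - 8)(-7/15) / 6^2 = (7/5)/36 = 7/180
  a_7 = (6 - 8)(7/180) / 7^2 = (-7/90)/49 = -1/630
  a_8 = (7 - 8)(-1/630) / 8^2 = (1/630)/64 = 1/40320
Hence L_8(x) = x^8/40320 - x^7/630 + 7 x^6/180 - 7 x^5/15 + 35 x^4/12 - 28 x^3/3 + 14 x^2 - 8 x + 1.

L_8(x); series = x^8/40320 - x^7/630 + 7 x^6/180 - 7 x^5/15 + 35 x^4/12 - 28 x^3/3 + 14 x^2 - 8 x + 1


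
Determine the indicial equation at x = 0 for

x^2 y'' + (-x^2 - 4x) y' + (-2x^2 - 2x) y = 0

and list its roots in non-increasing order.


Divide by x^2 to reach normal form y'' + P_1(x) y' + P_2(x) y = 0 with P_1(x) = -1 - 4/x and P_2(x) = -2 - 2/x.
x = 0 is a singular point because the y'-coefficient -1 - 4/x has a pole at x = 0 and the y-coefficient -2 - 2/x has a pole at x = 0.
It is a regular singular point because x P_1(x) = p(x) = -x - 4 and x^2 P_2(x) = q(x) = -2x^2 - 2x are polynomials, hence analytic at x = 0.
p(0) = -4,  q(0) = 0.
Indicial equation: r(r-1) + p(0) r + q(0) = 0, i.e. r^2 + (p(0) - 1) r + q(0) = 0, i.e. r^2 - 5 r = 0.
Discriminant: (-5)^2 - 4(0) = 25, so r = (5 ± 5)/2.
Solving: r_1 = 5, r_2 = 0.

indicial: r^2 - 5 r = 0; roots r_1 = 5, r_2 = 0


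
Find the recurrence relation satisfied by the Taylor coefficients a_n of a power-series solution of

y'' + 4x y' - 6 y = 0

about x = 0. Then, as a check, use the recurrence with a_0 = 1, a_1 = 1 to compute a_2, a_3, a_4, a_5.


Substitute y = sum_n a_n x^n.
y''(x) has coefficient (n+2)(n+1) a_{n+2} at x^n;
4 x y'(x) has coefficient 4 n a_n at x^n (shift);
-6 y(x) has coefficient -6 a_n at x^n.
Matching x^n: (n+2)(n+1) a_{n+2} + (4n - 6) a_n = 0.
Thus a_{n+2} = (-4n + 6) / ((n+1)(n+2)) * a_n.

Check with a_0 = 1, a_1 = 1 (apply the recurrence for n = 0, 1, 2, 3): a_0 = 1, a_1 = 1, a_2 = 3, a_3 = 1/3, a_4 = -1/2, a_5 = -1/10.

a_(n+2) = (-4n + 6) / ((n+1)(n+2)) * a_n; check: a_0 = 1, a_1 = 1, a_2 = 3, a_3 = 1/3, a_4 = -1/2, a_5 = -1/10


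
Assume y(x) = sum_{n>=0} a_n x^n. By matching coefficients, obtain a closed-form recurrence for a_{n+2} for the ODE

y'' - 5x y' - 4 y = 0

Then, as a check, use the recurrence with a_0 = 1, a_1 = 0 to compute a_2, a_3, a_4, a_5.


Substitute y = sum_n a_n x^n.
y''(x) has coefficient (n+2)(n+1) a_{n+2} at x^n;
-5 x y'(x) has coefficient -5 n a_n at x^n (shift);
-4 y(x) has coefficient -4 a_n at x^n.
Matching x^n: (n+2)(n+1) a_{n+2} + (-5n - 4) a_n = 0.
Thus a_{n+2} = (5n + 4) / ((n+1)(n+2)) * a_n.

Check with a_0 = 1, a_1 = 0 (apply the recurrence for n = 0, 1, 2, 3): a_0 = 1, a_1 = 0, a_2 = 2, a_3 = 0, a_4 = 7/3, a_5 = 0.

a_(n+2) = (5n + 4) / ((n+1)(n+2)) * a_n; check: a_0 = 1, a_1 = 0, a_2 = 2, a_3 = 0, a_4 = 7/3, a_5 = 0


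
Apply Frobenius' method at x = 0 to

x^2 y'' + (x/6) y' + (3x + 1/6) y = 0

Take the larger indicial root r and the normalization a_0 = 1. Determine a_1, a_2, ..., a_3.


Write in Frobenius form y'' + (p(x)/x) y' + (q(x)/x^2) y = 0:
  p(x) = 1/6,  q(x) = 3x + 1/6.
Indicial equation: r(r-1) + (1/6) r + (1/6) = 0 -> roots r_1 = 1/2, r_2 = 1/3.
Take r = r_1 = 1/2. Let y(x) = x^r sum_{n>=0} a_n x^n with a_0 = 1.
Substitute y = x^r sum a_n x^n and match x^{r+n}. The recurrence is
  D(n) a_n + 3 a_{n-1} = 0,  where D(n) = (r+n)(r+n-1) + (1/6)(r+n) + (1/6).
  a_n = -3 / D(n) * a_{n-1}.
Since the indicial polynomial factors as (r - r_1)(r - r_2), D(n) = (r_1 + n - r_1)(r_1 + n - r_2) = n(n + 1/6).
Evaluating step by step (a_0 = 1):
  n = 1: D(1) = 1(1 + 1/6) = 7/6; numerator = -3(1) = -3; a_1 = (-3)/(7/6) = -18/7
  n = 2: D(2) = 2(2 + 1/6) = 13/3; numerator = -3(-18/7) = 54/7; a_2 = (54/7)/(13/3) = 162/91
  n = 3: D(3) = 3(3 + 1/6) = 19/2; numerator = -3(162/91) = -486/91; a_3 = (-486/91)/(19/2) = -972/1729

r = 1/2; a_0 = 1; a_1 = -18/7; a_2 = 162/91; a_3 = -972/1729


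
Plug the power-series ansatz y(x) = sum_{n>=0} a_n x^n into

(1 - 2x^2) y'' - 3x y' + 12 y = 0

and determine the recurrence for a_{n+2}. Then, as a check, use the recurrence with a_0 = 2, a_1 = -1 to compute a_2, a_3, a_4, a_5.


Substitute y = sum_n a_n x^n.
(1 - 2 x^2) y'' contributes (n+2)(n+1) a_{n+2} - 2 n(n-1) a_n at x^n.
-3 x y'(x) contributes -3 n a_n at x^n.
12 y(x) contributes 12 a_n at x^n.
Matching x^n: (n+2)(n+1) a_{n+2} + (-2 n(n-1) - 3 n + 12) a_n = 0.
Thus a_{n+2} = (2 n(n-1) + 3 n - 12) / ((n+1)(n+2)) * a_n.

Check with a_0 = 2, a_1 = -1 (apply the recurrence for n = 0, 1, 2, 3): a_0 = 2, a_1 = -1, a_2 = -12, a_3 = 3/2, a_4 = 2, a_5 = 27/40.

a_(n+2) = (2 n(n-1) + 3 n - 12) / ((n+1)(n+2)) * a_n; check: a_0 = 2, a_1 = -1, a_2 = -12, a_3 = 3/2, a_4 = 2, a_5 = 27/40


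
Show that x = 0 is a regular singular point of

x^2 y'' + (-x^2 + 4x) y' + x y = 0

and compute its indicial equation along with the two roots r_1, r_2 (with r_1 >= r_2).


Divide by x^2 to reach normal form y'' + P_1(x) y' + P_2(x) y = 0 with P_1(x) = -1 + 4/x and P_2(x) = 1/x.
x = 0 is a singular point because the y'-coefficient -1 + 4/x has a pole at x = 0 and the y-coefficient 1/x has a pole at x = 0.
It is a regular singular point because x P_1(x) = p(x) = 4 - x and x^2 P_2(x) = q(x) = x are polynomials, hence analytic at x = 0.
p(0) = 4,  q(0) = 0.
Indicial equation: r(r-1) + p(0) r + q(0) = 0, i.e. r^2 + (p(0) - 1) r + q(0) = 0, i.e. r^2 + 3 r = 0.
Discriminant: (3)^2 - 4(0) = 9, so r = (-3 ± 3)/2.
Solving: r_1 = 0, r_2 = -3.

indicial: r^2 + 3 r = 0; roots r_1 = 0, r_2 = -3


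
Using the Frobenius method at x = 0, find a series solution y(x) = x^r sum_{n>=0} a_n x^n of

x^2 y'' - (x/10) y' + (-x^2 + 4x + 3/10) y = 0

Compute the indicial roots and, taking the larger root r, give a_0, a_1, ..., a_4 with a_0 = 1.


Write in Frobenius form y'' + (p(x)/x) y' + (q(x)/x^2) y = 0:
  p(x) = -1/10,  q(x) = -x^2 + 4x + 3/10.
Indicial equation: r(r-1) + (-1/10) r + (3/10) = 0 -> roots r_1 = 3/5, r_2 = 1/2.
Take r = r_1 = 3/5. Let y(x) = x^r sum_{n>=0} a_n x^n with a_0 = 1.
Substitute y = x^r sum a_n x^n and match x^{r+n}. The recurrence is
  D(n) a_n + 4 a_{n-1} - 1 a_{n-2} = 0,  where D(n) = (r+n)(r+n-1) + (-1/10)(r+n) + (3/10).
  a_n = [-4 a_{n-1} + 1 a_{n-2}] / D(n).
Since the indicial polynomial factors as (r - r_1)(r - r_2), D(n) = (r_1 + n - r_1)(r_1 + n - r_2) = n(n + 1/10).
Evaluating step by step (a_0 = 1):
  n = 1: D(1) = 1(1 + 1/10) = 11/10; numerator = -4(1) = -4; a_1 = (-4)/(11/10) = -40/11
  n = 2: D(2) = 2(2 + 1/10) = 21/5; numerator = -4(-40/11) + 1(1) = 171/11; a_2 = (171/11)/(21/5) = 285/77
  n = 3: D(3) = 3(3 + 1/10) = 93/10; numerator = -4(285/77) + 1(-40/11) = -1420/77; a_3 = (-1420/77)/(93/10) = -14200/7161
  n = 4: D(4) = 4(4 + 1/10) = 82/5; numerator = -4(-14200/7161) + 1(285/77) = 83305/7161; a_4 = (83305/7161)/(82/5) = 416525/587202

r = 3/5; a_0 = 1; a_1 = -40/11; a_2 = 285/77; a_3 = -14200/7161; a_4 = 416525/587202


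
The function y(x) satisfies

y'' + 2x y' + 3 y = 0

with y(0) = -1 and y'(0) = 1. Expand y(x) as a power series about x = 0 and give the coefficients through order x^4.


Ansatz: y(x) = sum_{n>=0} a_n x^n, so y'(x) = sum_{n>=1} n a_n x^(n-1) and y''(x) = sum_{n>=2} n(n-1) a_n x^(n-2).
Substitute into P(x) y'' + Q(x) y' + R(x) y = 0 with P(x) = 1, Q(x) = 2x, R(x) = 3, and match powers of x.
Initial conditions: a_0 = -1, a_1 = 1.
Setting the coefficient of each power of x to zero and solving order by order (substituting the coefficients already found):
  x^0: 2 a_2 + 3 a_0 = 0  ->  2 a_2 = -3 a_0 = 3  ->  a_2 = 3/2
  x^1: 6 a_3 + 5 a_1 = 0  ->  6 a_3 = -5 a_1 = -5  ->  a_3 = -5/6
  x^2: 12 a_4 + 7 a_2 = 0  ->  12 a_4 = -7 a_2 = -21/2  ->  a_4 = -7/8
Truncated series: y(x) = -1 + x + (3/2) x^2 - (5/6) x^3 - (7/8) x^4 + O(x^5).

a_0 = -1; a_1 = 1; a_2 = 3/2; a_3 = -5/6; a_4 = -7/8


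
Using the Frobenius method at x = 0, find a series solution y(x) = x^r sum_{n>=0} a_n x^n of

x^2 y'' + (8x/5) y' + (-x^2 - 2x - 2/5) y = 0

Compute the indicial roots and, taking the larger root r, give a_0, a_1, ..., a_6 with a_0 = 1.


Write in Frobenius form y'' + (p(x)/x) y' + (q(x)/x^2) y = 0:
  p(x) = 8/5,  q(x) = -x^2 - 2x - 2/5.
Indicial equation: r(r-1) + (8/5) r + (-2/5) = 0 -> roots r_1 = 2/5, r_2 = -1.
Take r = r_1 = 2/5. Let y(x) = x^r sum_{n>=0} a_n x^n with a_0 = 1.
Substitute y = x^r sum a_n x^n and match x^{r+n}. The recurrence is
  D(n) a_n - 2 a_{n-1} - 1 a_{n-2} = 0,  where D(n) = (r+n)(r+n-1) + (8/5)(r+n) + (-2/5).
  a_n = [2 a_{n-1} + 1 a_{n-2}] / D(n).
Since the indicial polynomial factors as (r - r_1)(r - r_2), D(n) = (r_1 + n - r_1)(r_1 + n - r_2) = n(n + 7/5).
Evaluating step by step (a_0 = 1):
  n = 1: D(1) = 1(1 + 7/5) = 12/5; numerator = 2(1) = 2; a_1 = (2)/(12/5) = 5/6
  n = 2: D(2) = 2(2 + 7/5) = 34/5; numerator = 2(5/6) + 1(1) = 8/3; a_2 = (8/3)/(34/5) = 20/51
  n = 3: D(3) = 3(3 + 7/5) = 66/5; numerator = 2(20/51) + 1(5/6) = 55/34; a_3 = (55/34)/(66/5) = 25/204
  n = 4: D(4) = 4(4 + 7/5) = 108/5; numerator = 2(25/204) + 1(20/51) = 65/102; a_4 = (65/102)/(108/5) = 325/11016
  n = 5: D(5) = 5(5 + 7/5) = 32; numerator = 2(325/11016) + 1(25/204) = 250/1377; a_5 = (250/1377)/(32) = 125/22032
  n = 6: D(6) = 6(6 + 7/5) = 222/5; numerator = 2(125/22032) + 1(325/11016) = 25/612; a_6 = (25/612)/(222/5) = 125/135864

r = 2/5; a_0 = 1; a_1 = 5/6; a_2 = 20/51; a_3 = 25/204; a_4 = 325/11016; a_5 = 125/22032; a_6 = 125/135864


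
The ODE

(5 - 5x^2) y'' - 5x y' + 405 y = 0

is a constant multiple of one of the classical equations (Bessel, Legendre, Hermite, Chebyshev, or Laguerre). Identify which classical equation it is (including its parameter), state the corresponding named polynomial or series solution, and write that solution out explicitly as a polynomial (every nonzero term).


All three coefficients share the factor 5; dividing through by 5 gives  (1 - x^2) y'' - x y' + 81 y = 0.
This matches the Chebyshev equation (1 - x^2) y'' - x y' + n^2 y = 0 (note the -x y' term, not -2x y') with n^2 = 81, so n = 9; the polynomial solution is T_9(x).
With y = sum_k a_k x^k, matching x^k gives (k+2)(k+1) a_{k+2} = (k^2 - n^2) a_k = (k - 9)(k + 9) a_k. The right side vanishes at k = 9, so the series with the parity of 9 terminates at degree 9.
Standard normalization: leading coefficient of T_n is 2^(n-1), so a_9 = 2^8 = 256. Work downward with a_k = (k+1)(k+2) a_{k+2} / ((k - 9)(k + 9)):
  a_7 = (8)(9)(256) / ((7 - 9)(7 + 9)) = 18432/(-32) = -576
  a_5 = (6)(7)(-576) / ((5 - 9)(5 + 9)) = -24192/(-56) = 432
  a_3 = (4)(5)(432) / ((3 - 9)(3 + 9)) = 8640/(-72) = -120
  a_1 = (2)(3)(-120) / ((1 - 9)(1 + 9)) = -720/(-80) = 9
Hence T_9(x) = 256 x^9 - 576 x^7 + 432 x^5 - 120 x^3 + 9 x.

T_9(x); series = 256 x^9 - 576 x^7 + 432 x^5 - 120 x^3 + 9 x


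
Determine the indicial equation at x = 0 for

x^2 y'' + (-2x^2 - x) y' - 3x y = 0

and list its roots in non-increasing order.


Divide by x^2 to reach normal form y'' + P_1(x) y' + P_2(x) y = 0 with P_1(x) = -2 - 1/x and P_2(x) = -3/x.
x = 0 is a singular point because the y'-coefficient -2 - 1/x has a pole at x = 0 and the y-coefficient -3/x has a pole at x = 0.
It is a regular singular point because x P_1(x) = p(x) = -2x - 1 and x^2 P_2(x) = q(x) = -3x are polynomials, hence analytic at x = 0.
p(0) = -1,  q(0) = 0.
Indicial equation: r(r-1) + p(0) r + q(0) = 0, i.e. r^2 + (p(0) - 1) r + q(0) = 0, i.e. r^2 - 2 r = 0.
Discriminant: (-2)^2 - 4(0) = 4, so r = (2 ± 2)/2.
Solving: r_1 = 2, r_2 = 0.

indicial: r^2 - 2 r = 0; roots r_1 = 2, r_2 = 0


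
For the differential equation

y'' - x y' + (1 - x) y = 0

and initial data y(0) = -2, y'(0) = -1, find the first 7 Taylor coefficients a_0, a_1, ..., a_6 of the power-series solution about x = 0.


Ansatz: y(x) = sum_{n>=0} a_n x^n, so y'(x) = sum_{n>=1} n a_n x^(n-1) and y''(x) = sum_{n>=2} n(n-1) a_n x^(n-2).
Substitute into P(x) y'' + Q(x) y' + R(x) y = 0 with P(x) = 1, Q(x) = -x, R(x) = 1 - x, and match powers of x.
Initial conditions: a_0 = -2, a_1 = -1.
Setting the coefficient of each power of x to zero and solving order by order (substituting the coefficients already found):
  x^0: 2 a_2 + a_0 = 0  ->  2 a_2 = -a_0 = 2  ->  a_2 = 1
  x^1: 6 a_3 - a_0 = 0  ->  6 a_3 = a_0 = -2  ->  a_3 = -1/3
  x^2: 12 a_4 - a_2 - a_1 = 0  ->  12 a_4 = a_2 + a_1 = 0  ->  a_4 = 0
  x^3: 20 a_5 - 2 a_3 - a_2 = 0  ->  20 a_5 = 2 a_3 + a_2 = 1/3  ->  a_5 = 1/60
  x^4: 30 a_6 - 3 a_4 - a_3 = 0  ->  30 a_6 = 3 a_4 + a_3 = -1/3  ->  a_6 = -1/90
Truncated series: y(x) = -2 - x + x^2 - (1/3) x^3 + (1/60) x^5 - (1/90) x^6 + O(x^7).

a_0 = -2; a_1 = -1; a_2 = 1; a_3 = -1/3; a_4 = 0; a_5 = 1/60; a_6 = -1/90


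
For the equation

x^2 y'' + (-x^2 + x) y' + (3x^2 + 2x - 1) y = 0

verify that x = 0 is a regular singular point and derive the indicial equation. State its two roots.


Divide by x^2 to reach normal form y'' + P_1(x) y' + P_2(x) y = 0 with P_1(x) = -1 + 1/x and P_2(x) = 3 + 2/x - 1/x^2.
x = 0 is a singular point because the y'-coefficient -1 + 1/x has a pole at x = 0 and the y-coefficient 3 + 2/x - 1/x^2 has a pole at x = 0.
It is a regular singular point because x P_1(x) = p(x) = 1 - x and x^2 P_2(x) = q(x) = 3x^2 + 2x - 1 are polynomials, hence analytic at x = 0.
p(0) = 1,  q(0) = -1.
Indicial equation: r(r-1) + p(0) r + q(0) = 0, i.e. r^2 + (p(0) - 1) r + q(0) = 0, i.e. r^2 - 1 = 0.
Discriminant: (0)^2 - 4(-1) = 4, so r = (0 ± 2)/2.
Solving: r_1 = 1, r_2 = -1.

indicial: r^2 - 1 = 0; roots r_1 = 1, r_2 = -1


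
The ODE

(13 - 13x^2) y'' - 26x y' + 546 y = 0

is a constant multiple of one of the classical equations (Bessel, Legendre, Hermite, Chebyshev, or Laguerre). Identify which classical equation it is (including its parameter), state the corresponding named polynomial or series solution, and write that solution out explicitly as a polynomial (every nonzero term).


All three coefficients share the factor 13; dividing through by 13 gives  (1 - x^2) y'' - 2x y' + 42 y = 0.
This matches the Legendre equation (1 - x^2) y'' - 2x y' + n(n+1) y = 0 (note the -2x y' term) with n(n+1) = 42, so n = 6; the polynomial solution is P_6(x).
With y = sum_k a_k x^k, matching x^k gives (k+2)(k+1) a_{k+2} = [k(k+1) - n(n+1)] a_k = (k - 6)(k + 7) a_k. The right side vanishes at k = 6, so the series with the parity of 6 terminates at degree 6.
Standard normalization (P_n(1) = 1): leading coefficient (2n)!/(2^n (n!)^2) = 479001600/(64*518400) = 231/16, so a_6 = 231/16. Work downward with a_k = (k+1)(k+2) a_{k+2} / ((k - 6)(k + 7)):
  a_4 = (5)(6)(231/16) / ((4 - 6)(4 + 7)) = (3465/8)/(-22) = -315/16
  a_2 = (3)(4)(-315/16) / ((2 - 6)(2 + 7)) = (-945/4)/(-36) = 105/16
  a_0 = (1)(2)(105/16) / ((0 - 6)(0 + 7)) = (105/8)/(-42) = -5/16
Hence P_6(x) = 231 x^6/16 - 315 x^4/16 + 105 x^2/16 - 5/16.

P_6(x); series = 231 x^6/16 - 315 x^4/16 + 105 x^2/16 - 5/16


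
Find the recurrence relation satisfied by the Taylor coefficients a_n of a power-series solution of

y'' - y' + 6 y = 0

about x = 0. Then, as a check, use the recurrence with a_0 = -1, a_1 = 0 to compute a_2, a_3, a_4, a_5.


Substitute y = sum_n a_n x^n.
y''(x) has coefficient (n+2)(n+1) a_{n+2} at x^n;
-y'(x) has coefficient -(n+1) a_{n+1} at x^n;
6 y(x) has coefficient 6 a_n at x^n.
Matching x^n: (n+2)(n+1) a_{n+2} - (n+1) a_{n+1} + 6 a_n = 0.
Thus a_{n+2} = [(n+1) a_{n+1} - 6 a_n] / ((n+1)(n+2)).

Check with a_0 = -1, a_1 = 0 (apply the recurrence for n = 0, 1, 2, 3): a_0 = -1, a_1 = 0, a_2 = 3, a_3 = 1, a_4 = -5/4, a_5 = -11/20.

a_(n+2) = [(n+1) a_(n+1) - 6 a_n] / ((n+1)(n+2)); check: a_0 = -1, a_1 = 0, a_2 = 3, a_3 = 1, a_4 = -5/4, a_5 = -11/20


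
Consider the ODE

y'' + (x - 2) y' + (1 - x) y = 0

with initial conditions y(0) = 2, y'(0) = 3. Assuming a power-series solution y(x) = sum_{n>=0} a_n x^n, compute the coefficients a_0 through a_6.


Ansatz: y(x) = sum_{n>=0} a_n x^n, so y'(x) = sum_{n>=1} n a_n x^(n-1) and y''(x) = sum_{n>=2} n(n-1) a_n x^(n-2).
Substitute into P(x) y'' + Q(x) y' + R(x) y = 0 with P(x) = 1, Q(x) = x - 2, R(x) = 1 - x, and match powers of x.
Initial conditions: a_0 = 2, a_1 = 3.
Setting the coefficient of each power of x to zero and solving order by order (substituting the coefficients already found):
  x^0: 2 a_2 - 2 a_1 + a_0 = 0  ->  2 a_2 = 2 a_1 - a_0 = 4  ->  a_2 = 2
  x^1: 6 a_3 - 4 a_2 + 2 a_1 - a_0 = 0  ->  6 a_3 = 4 a_2 - 2 a_1 + a_0 = 4  ->  a_3 = 2/3
  x^2: 12 a_4 - 6 a_3 + 3 a_2 - a_1 = 0  ->  12 a_4 = 6 a_3 - 3 a_2 + a_1 = 1  ->  a_4 = 1/12
  x^3: 20 a_5 - 8 a_4 + 4 a_3 - a_2 = 0  ->  20 a_5 = 8 a_4 - 4 a_3 + a_2 = 0  ->  a_5 = 0
  x^4: 30 a_6 - 10 a_5 + 5 a_4 - a_3 = 0  ->  30 a_6 = 10 a_5 - 5 a_4 + a_3 = 1/4  ->  a_6 = 1/120
Truncated series: y(x) = 2 + 3 x + 2 x^2 + (2/3) x^3 + (1/12) x^4 + (1/120) x^6 + O(x^7).

a_0 = 2; a_1 = 3; a_2 = 2; a_3 = 2/3; a_4 = 1/12; a_5 = 0; a_6 = 1/120


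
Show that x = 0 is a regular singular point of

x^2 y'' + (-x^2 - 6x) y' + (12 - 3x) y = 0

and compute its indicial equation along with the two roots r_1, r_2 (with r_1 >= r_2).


Divide by x^2 to reach normal form y'' + P_1(x) y' + P_2(x) y = 0 with P_1(x) = -1 - 6/x and P_2(x) = -3/x + 12/x^2.
x = 0 is a singular point because the y'-coefficient -1 - 6/x has a pole at x = 0 and the y-coefficient -3/x + 12/x^2 has a pole at x = 0.
It is a regular singular point because x P_1(x) = p(x) = -x - 6 and x^2 P_2(x) = q(x) = 12 - 3x are polynomials, hence analytic at x = 0.
p(0) = -6,  q(0) = 12.
Indicial equation: r(r-1) + p(0) r + q(0) = 0, i.e. r^2 + (p(0) - 1) r + q(0) = 0, i.e. r^2 - 7 r + 12 = 0.
Discriminant: (-7)^2 - 4(12) = 1, so r = (7 ± 1)/2.
Solving: r_1 = 4, r_2 = 3.

indicial: r^2 - 7 r + 12 = 0; roots r_1 = 4, r_2 = 3


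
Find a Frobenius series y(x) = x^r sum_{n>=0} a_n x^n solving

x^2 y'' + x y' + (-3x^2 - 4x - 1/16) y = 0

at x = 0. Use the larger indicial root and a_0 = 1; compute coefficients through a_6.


Write in Frobenius form y'' + (p(x)/x) y' + (q(x)/x^2) y = 0:
  p(x) = 1,  q(x) = -3x^2 - 4x - 1/16.
Indicial equation: r(r-1) + (1) r + (-1/16) = 0 -> roots r_1 = 1/4, r_2 = -1/4.
Take r = r_1 = 1/4. Let y(x) = x^r sum_{n>=0} a_n x^n with a_0 = 1.
Substitute y = x^r sum a_n x^n and match x^{r+n}. The recurrence is
  D(n) a_n - 4 a_{n-1} - 3 a_{n-2} = 0,  where D(n) = (r+n)(r+n-1) + (1)(r+n) + (-1/16).
  a_n = [4 a_{n-1} + 3 a_{n-2}] / D(n).
Since the indicial polynomial factors as (r - r_1)(r - r_2), D(n) = (r_1 + n - r_1)(r_1 + n - r_2) = n(n + 1/2).
Evaluating step by step (a_0 = 1):
  n = 1: D(1) = 1(1 + 1/2) = 3/2; numerator = 4(1) = 4; a_1 = (4)/(3/2) = 8/3
  n = 2: D(2) = 2(2 + 1/2) = 5; numerator = 4(8/3) + 3(1) = 41/3; a_2 = (41/3)/(5) = 41/15
  n = 3: D(3) = 3(3 + 1/2) = 21/2; numerator = 4(41/15) + 3(8/3) = 284/15; a_3 = (284/15)/(21/2) = 568/315
  n = 4: D(4) = 4(4 + 1/2) = 18; numerator = 4(568/315) + 3(41/15) = 971/63; a_4 = (971/63)/(18) = 971/1134
  n = 5: D(5) = 5(5 + 1/2) = 55/2; numerator = 4(971/1134) + 3(568/315) = 3578/405; a_5 = (3578/405)/(55/2) = 7156/22275
  n = 6: D(6) = 6(6 + 1/2) = 39; numerator = 4(7156/22275) + 3(971/1134) = 1201811/311850; a_6 = (1201811/311850)/(39) = 92447/935550

r = 1/4; a_0 = 1; a_1 = 8/3; a_2 = 41/15; a_3 = 568/315; a_4 = 971/1134; a_5 = 7156/22275; a_6 = 92447/935550


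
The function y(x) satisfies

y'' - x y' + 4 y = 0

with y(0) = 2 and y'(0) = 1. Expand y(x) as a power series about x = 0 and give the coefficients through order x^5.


Ansatz: y(x) = sum_{n>=0} a_n x^n, so y'(x) = sum_{n>=1} n a_n x^(n-1) and y''(x) = sum_{n>=2} n(n-1) a_n x^(n-2).
Substitute into P(x) y'' + Q(x) y' + R(x) y = 0 with P(x) = 1, Q(x) = -x, R(x) = 4, and match powers of x.
Initial conditions: a_0 = 2, a_1 = 1.
Setting the coefficient of each power of x to zero and solving order by order (substituting the coefficients already found):
  x^0: 2 a_2 + 4 a_0 = 0  ->  2 a_2 = -4 a_0 = -8  ->  a_2 = -4
  x^1: 6 a_3 + 3 a_1 = 0  ->  6 a_3 = -3 a_1 = -3  ->  a_3 = -1/2
  x^2: 12 a_4 + 2 a_2 = 0  ->  12 a_4 = -2 a_2 = 8  ->  a_4 = 2/3
  x^3: 20 a_5 + a_3 = 0  ->  20 a_5 = -a_3 = 1/2  ->  a_5 = 1/40
Truncated series: y(x) = 2 + x - 4 x^2 - (1/2) x^3 + (2/3) x^4 + (1/40) x^5 + O(x^6).

a_0 = 2; a_1 = 1; a_2 = -4; a_3 = -1/2; a_4 = 2/3; a_5 = 1/40


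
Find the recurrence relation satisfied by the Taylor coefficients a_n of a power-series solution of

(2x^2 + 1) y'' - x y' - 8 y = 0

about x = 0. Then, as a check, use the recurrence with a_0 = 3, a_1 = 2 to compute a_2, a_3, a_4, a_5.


Substitute y = sum_n a_n x^n.
(1 + 2 x^2) y'' contributes (n+2)(n+1) a_{n+2} + 2 n(n-1) a_n at x^n.
-x y'(x) contributes -n a_n at x^n.
-8 y(x) contributes -8 a_n at x^n.
Matching x^n: (n+2)(n+1) a_{n+2} + (2 n(n-1) - n - 8) a_n = 0.
Thus a_{n+2} = (-2 n(n-1) + n + 8) / ((n+1)(n+2)) * a_n.

Check with a_0 = 3, a_1 = 2 (apply the recurrence for n = 0, 1, 2, 3): a_0 = 3, a_1 = 2, a_2 = 12, a_3 = 3, a_4 = 6, a_5 = -3/20.

a_(n+2) = (-2 n(n-1) + n + 8) / ((n+1)(n+2)) * a_n; check: a_0 = 3, a_1 = 2, a_2 = 12, a_3 = 3, a_4 = 6, a_5 = -3/20


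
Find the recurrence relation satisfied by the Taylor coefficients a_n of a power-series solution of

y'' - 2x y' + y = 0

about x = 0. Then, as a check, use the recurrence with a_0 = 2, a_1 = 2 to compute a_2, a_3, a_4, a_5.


Substitute y = sum_n a_n x^n.
y''(x) has coefficient (n+2)(n+1) a_{n+2} at x^n;
-2 x y'(x) has coefficient -2 n a_n at x^n (shift);
y(x) has coefficient 1 a_n at x^n.
Matching x^n: (n+2)(n+1) a_{n+2} + (-2n + 1) a_n = 0.
Thus a_{n+2} = (2n - 1) / ((n+1)(n+2)) * a_n.

Check with a_0 = 2, a_1 = 2 (apply the recurrence for n = 0, 1, 2, 3): a_0 = 2, a_1 = 2, a_2 = -1, a_3 = 1/3, a_4 = -1/4, a_5 = 1/12.

a_(n+2) = (2n - 1) / ((n+1)(n+2)) * a_n; check: a_0 = 2, a_1 = 2, a_2 = -1, a_3 = 1/3, a_4 = -1/4, a_5 = 1/12


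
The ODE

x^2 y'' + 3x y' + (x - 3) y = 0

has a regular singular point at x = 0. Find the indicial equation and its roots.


Divide by x^2 to reach normal form y'' + P_1(x) y' + P_2(x) y = 0 with P_1(x) = 3/x and P_2(x) = 1/x - 3/x^2.
x = 0 is a singular point because the y'-coefficient 3/x has a pole at x = 0 and the y-coefficient 1/x - 3/x^2 has a pole at x = 0.
It is a regular singular point because x P_1(x) = p(x) = 3 and x^2 P_2(x) = q(x) = x - 3 are polynomials, hence analytic at x = 0.
p(0) = 3,  q(0) = -3.
Indicial equation: r(r-1) + p(0) r + q(0) = 0, i.e. r^2 + (p(0) - 1) r + q(0) = 0, i.e. r^2 + 2 r - 3 = 0.
Discriminant: (2)^2 - 4(-3) = 16, so r = (-2 ± 4)/2.
Solving: r_1 = 1, r_2 = -3.

indicial: r^2 + 2 r - 3 = 0; roots r_1 = 1, r_2 = -3


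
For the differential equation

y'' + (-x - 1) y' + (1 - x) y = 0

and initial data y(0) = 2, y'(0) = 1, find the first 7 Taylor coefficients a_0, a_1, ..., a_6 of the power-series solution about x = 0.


Ansatz: y(x) = sum_{n>=0} a_n x^n, so y'(x) = sum_{n>=1} n a_n x^(n-1) and y''(x) = sum_{n>=2} n(n-1) a_n x^(n-2).
Substitute into P(x) y'' + Q(x) y' + R(x) y = 0 with P(x) = 1, Q(x) = -x - 1, R(x) = 1 - x, and match powers of x.
Initial conditions: a_0 = 2, a_1 = 1.
Setting the coefficient of each power of x to zero and solving order by order (substituting the coefficients already found):
  x^0: 2 a_2 - a_1 + a_0 = 0  ->  2 a_2 = a_1 - a_0 = -1  ->  a_2 = -1/2
  x^1: 6 a_3 - 2 a_2 - a_0 = 0  ->  6 a_3 = 2 a_2 + a_0 = 1  ->  a_3 = 1/6
  x^2: 12 a_4 - 3 a_3 - a_2 - a_1 = 0  ->  12 a_4 = 3 a_3 + a_2 + a_1 = 1  ->  a_4 = 1/12
  x^3: 20 a_5 - 4 a_4 - 2 a_3 - a_2 = 0  ->  20 a_5 = 4 a_4 + 2 a_3 + a_2 = 1/6  ->  a_5 = 1/120
  x^4: 30 a_6 - 5 a_5 - 3 a_4 - a_3 = 0  ->  30 a_6 = 5 a_5 + 3 a_4 + a_3 = 11/24  ->  a_6 = 11/720
Truncated series: y(x) = 2 + x - (1/2) x^2 + (1/6) x^3 + (1/12) x^4 + (1/120) x^5 + (11/720) x^6 + O(x^7).

a_0 = 2; a_1 = 1; a_2 = -1/2; a_3 = 1/6; a_4 = 1/12; a_5 = 1/120; a_6 = 11/720


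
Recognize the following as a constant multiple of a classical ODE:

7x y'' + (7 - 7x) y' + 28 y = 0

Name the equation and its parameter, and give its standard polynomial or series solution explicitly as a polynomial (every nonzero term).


All three coefficients share the factor 7; dividing through by 7 gives  x y'' + (1 - x) y' + 4 y = 0.
This matches the Laguerre equation x y'' + (1 - x) y' + n y = 0 with n = 4; the polynomial solution is L_4(x).
With y = sum_k a_k x^k, matching x^k gives (k+1)k a_{k+1} + (k+1) a_{k+1} - k a_k + n a_k = 0, i.e. (k+1)^2 a_{k+1} = (k - n) a_k = (k - 4) a_k. The right side vanishes at k = 4, so the series terminates at degree 4.
Standard normalization L_n(0) = 1 gives a_0 = 1. Work upward with a_{k+1} = (k - 4) a_k / (k+1)^2:
  a_1 = (0 - 4)(1) / 1^2 = -4/1 = -4
  a_2 = (1 - 4)(-4) / 2^2 = 12/4 = 3
  a_3 = (2 - 4)(3) / 3^2 = -6/9 = -2/3
  a_4 = (3 - 4)(-2/3) / 4^2 = (2/3)/16 = 1/24
Hence L_4(x) = x^4/24 - 2 x^3/3 + 3 x^2 - 4 x + 1.

L_4(x); series = x^4/24 - 2 x^3/3 + 3 x^2 - 4 x + 1


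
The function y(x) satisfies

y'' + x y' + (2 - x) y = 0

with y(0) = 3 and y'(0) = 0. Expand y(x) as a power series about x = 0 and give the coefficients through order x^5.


Ansatz: y(x) = sum_{n>=0} a_n x^n, so y'(x) = sum_{n>=1} n a_n x^(n-1) and y''(x) = sum_{n>=2} n(n-1) a_n x^(n-2).
Substitute into P(x) y'' + Q(x) y' + R(x) y = 0 with P(x) = 1, Q(x) = x, R(x) = 2 - x, and match powers of x.
Initial conditions: a_0 = 3, a_1 = 0.
Setting the coefficient of each power of x to zero and solving order by order (substituting the coefficients already found):
  x^0: 2 a_2 + 2 a_0 = 0  ->  2 a_2 = -2 a_0 = -6  ->  a_2 = -3
  x^1: 6 a_3 + 3 a_1 - a_0 = 0  ->  6 a_3 = -3 a_1 + a_0 = 3  ->  a_3 = 1/2
  x^2: 12 a_4 + 4 a_2 - a_1 = 0  ->  12 a_4 = -4 a_2 + a_1 = 12  ->  a_4 = 1
  x^3: 20 a_5 + 5 a_3 - a_2 = 0  ->  20 a_5 = -5 a_3 + a_2 = -11/2  ->  a_5 = -11/40
Truncated series: y(x) = 3 - 3 x^2 + (1/2) x^3 + x^4 - (11/40) x^5 + O(x^6).

a_0 = 3; a_1 = 0; a_2 = -3; a_3 = 1/2; a_4 = 1; a_5 = -11/40


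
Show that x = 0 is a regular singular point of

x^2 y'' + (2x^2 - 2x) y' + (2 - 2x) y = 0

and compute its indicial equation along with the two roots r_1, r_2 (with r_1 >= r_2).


Divide by x^2 to reach normal form y'' + P_1(x) y' + P_2(x) y = 0 with P_1(x) = 2 - 2/x and P_2(x) = -2/x + 2/x^2.
x = 0 is a singular point because the y'-coefficient 2 - 2/x has a pole at x = 0 and the y-coefficient -2/x + 2/x^2 has a pole at x = 0.
It is a regular singular point because x P_1(x) = p(x) = 2x - 2 and x^2 P_2(x) = q(x) = 2 - 2x are polynomials, hence analytic at x = 0.
p(0) = -2,  q(0) = 2.
Indicial equation: r(r-1) + p(0) r + q(0) = 0, i.e. r^2 + (p(0) - 1) r + q(0) = 0, i.e. r^2 - 3 r + 2 = 0.
Discriminant: (-3)^2 - 4(2) = 1, so r = (3 ± 1)/2.
Solving: r_1 = 2, r_2 = 1.

indicial: r^2 - 3 r + 2 = 0; roots r_1 = 2, r_2 = 1


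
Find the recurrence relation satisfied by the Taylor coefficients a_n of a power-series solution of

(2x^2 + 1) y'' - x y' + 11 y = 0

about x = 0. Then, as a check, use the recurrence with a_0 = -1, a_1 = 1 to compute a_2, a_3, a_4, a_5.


Substitute y = sum_n a_n x^n.
(1 + 2 x^2) y'' contributes (n+2)(n+1) a_{n+2} + 2 n(n-1) a_n at x^n.
-x y'(x) contributes -n a_n at x^n.
11 y(x) contributes 11 a_n at x^n.
Matching x^n: (n+2)(n+1) a_{n+2} + (2 n(n-1) - n + 11) a_n = 0.
Thus a_{n+2} = (-2 n(n-1) + n - 11) / ((n+1)(n+2)) * a_n.

Check with a_0 = -1, a_1 = 1 (apply the recurrence for n = 0, 1, 2, 3): a_0 = -1, a_1 = 1, a_2 = 11/2, a_3 = -5/3, a_4 = -143/24, a_5 = 5/3.

a_(n+2) = (-2 n(n-1) + n - 11) / ((n+1)(n+2)) * a_n; check: a_0 = -1, a_1 = 1, a_2 = 11/2, a_3 = -5/3, a_4 = -143/24, a_5 = 5/3


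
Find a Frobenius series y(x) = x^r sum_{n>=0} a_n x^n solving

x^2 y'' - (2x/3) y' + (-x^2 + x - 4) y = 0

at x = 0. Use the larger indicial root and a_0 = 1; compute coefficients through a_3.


Write in Frobenius form y'' + (p(x)/x) y' + (q(x)/x^2) y = 0:
  p(x) = -2/3,  q(x) = -x^2 + x - 4.
Indicial equation: r(r-1) + (-2/3) r + (-4) = 0 -> roots r_1 = 3, r_2 = -4/3.
Take r = r_1 = 3. Let y(x) = x^r sum_{n>=0} a_n x^n with a_0 = 1.
Substitute y = x^r sum a_n x^n and match x^{r+n}. The recurrence is
  D(n) a_n + 1 a_{n-1} - 1 a_{n-2} = 0,  where D(n) = (r+n)(r+n-1) + (-2/3)(r+n) + (-4).
  a_n = [-1 a_{n-1} + 1 a_{n-2}] / D(n).
Since the indicial polynomial factors as (r - r_1)(r - r_2), D(n) = (r_1 + n - r_1)(r_1 + n - r_2) = n(n + 13/3).
Evaluating step by step (a_0 = 1):
  n = 1: D(1) = 1(1 + 13/3) = 16/3; numerator = -1(1) = -1; a_1 = (-1)/(16/3) = -3/16
  n = 2: D(2) = 2(2 + 13/3) = 38/3; numerator = -1(-3/16) + 1(1) = 19/16; a_2 = (19/16)/(38/3) = 3/32
  n = 3: D(3) = 3(3 + 13/3) = 22; numerator = -1(3/32) + 1(-3/16) = -9/32; a_3 = (-9/32)/(22) = -9/704

r = 3; a_0 = 1; a_1 = -3/16; a_2 = 3/32; a_3 = -9/704


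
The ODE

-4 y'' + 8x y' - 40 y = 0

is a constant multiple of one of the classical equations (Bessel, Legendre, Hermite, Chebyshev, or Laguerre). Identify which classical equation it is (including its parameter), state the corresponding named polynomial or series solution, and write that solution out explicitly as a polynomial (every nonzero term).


All three coefficients share the factor -4; dividing through by -4 gives  y'' - 2x y' + 10 y = 0.
This matches the Hermite equation y'' - 2x y' + 2n y = 0 with 2n = 10, so n = 5; the polynomial solution is H_5(x).
With y = sum_k a_k x^k, matching x^k gives (k+2)(k+1) a_{k+2} = 2(k - n) a_k = 2(k - 5) a_k. The right side vanishes at k = 5, so the series with the parity of 5 terminates at degree 5.
Standard normalization: leading coefficient of H_n is 2^n, so a_5 = 2^5 = 32. Work downward with a_k = (k+1)(k+2) a_{k+2} / (2(k - n)):
  a_3 = (4)(5)(32) / (2(3 - 5)) = 640/(-4) = -160
  a_1 = (2)(3)(-160) / (2(1 - 5)) = -960/(-8) = 120
Hence H_5(x) = 32 x^5 - 160 x^3 + 120 x.

H_5(x); series = 32 x^5 - 160 x^3 + 120 x


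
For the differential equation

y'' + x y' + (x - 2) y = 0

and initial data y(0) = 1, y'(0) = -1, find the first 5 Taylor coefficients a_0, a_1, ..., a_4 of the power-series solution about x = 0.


Ansatz: y(x) = sum_{n>=0} a_n x^n, so y'(x) = sum_{n>=1} n a_n x^(n-1) and y''(x) = sum_{n>=2} n(n-1) a_n x^(n-2).
Substitute into P(x) y'' + Q(x) y' + R(x) y = 0 with P(x) = 1, Q(x) = x, R(x) = x - 2, and match powers of x.
Initial conditions: a_0 = 1, a_1 = -1.
Setting the coefficient of each power of x to zero and solving order by order (substituting the coefficients already found):
  x^0: 2 a_2 - 2 a_0 = 0  ->  2 a_2 = 2 a_0 = 2  ->  a_2 = 1
  x^1: 6 a_3 - a_1 + a_0 = 0  ->  6 a_3 = a_1 - a_0 = -2  ->  a_3 = -1/3
  x^2: 12 a_4 + a_1 = 0  ->  12 a_4 = -a_1 = 1  ->  a_4 = 1/12
Truncated series: y(x) = 1 - x + x^2 - (1/3) x^3 + (1/12) x^4 + O(x^5).

a_0 = 1; a_1 = -1; a_2 = 1; a_3 = -1/3; a_4 = 1/12


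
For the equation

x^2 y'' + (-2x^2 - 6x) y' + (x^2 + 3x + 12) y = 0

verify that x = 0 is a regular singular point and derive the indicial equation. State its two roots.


Divide by x^2 to reach normal form y'' + P_1(x) y' + P_2(x) y = 0 with P_1(x) = -2 - 6/x and P_2(x) = 1 + 3/x + 12/x^2.
x = 0 is a singular point because the y'-coefficient -2 - 6/x has a pole at x = 0 and the y-coefficient 1 + 3/x + 12/x^2 has a pole at x = 0.
It is a regular singular point because x P_1(x) = p(x) = -2x - 6 and x^2 P_2(x) = q(x) = x^2 + 3x + 12 are polynomials, hence analytic at x = 0.
p(0) = -6,  q(0) = 12.
Indicial equation: r(r-1) + p(0) r + q(0) = 0, i.e. r^2 + (p(0) - 1) r + q(0) = 0, i.e. r^2 - 7 r + 12 = 0.
Discriminant: (-7)^2 - 4(12) = 1, so r = (7 ± 1)/2.
Solving: r_1 = 4, r_2 = 3.

indicial: r^2 - 7 r + 12 = 0; roots r_1 = 4, r_2 = 3


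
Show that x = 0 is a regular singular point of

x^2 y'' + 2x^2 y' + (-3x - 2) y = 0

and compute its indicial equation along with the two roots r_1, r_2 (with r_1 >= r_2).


Divide by x^2 to reach normal form y'' + P_1(x) y' + P_2(x) y = 0 with P_1(x) = 2 and P_2(x) = -3/x - 2/x^2.
x = 0 is a singular point because the y-coefficient -3/x - 2/x^2 has a pole at x = 0.
It is a regular singular point because x P_1(x) = p(x) = 2x and x^2 P_2(x) = q(x) = -3x - 2 are polynomials, hence analytic at x = 0.
p(0) = 0,  q(0) = -2.
Indicial equation: r(r-1) + p(0) r + q(0) = 0, i.e. r^2 + (p(0) - 1) r + q(0) = 0, i.e. r^2 - 1 r - 2 = 0.
Discriminant: (-1)^2 - 4(-2) = 9, so r = (1 ± 3)/2.
Solving: r_1 = 2, r_2 = -1.

indicial: r^2 - 1 r - 2 = 0; roots r_1 = 2, r_2 = -1


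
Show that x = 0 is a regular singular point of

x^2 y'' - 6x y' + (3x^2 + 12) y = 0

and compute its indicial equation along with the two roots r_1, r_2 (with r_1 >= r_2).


Divide by x^2 to reach normal form y'' + P_1(x) y' + P_2(x) y = 0 with P_1(x) = -6/x and P_2(x) = 3 + 12/x^2.
x = 0 is a singular point because the y'-coefficient -6/x has a pole at x = 0 and the y-coefficient 3 + 12/x^2 has a pole at x = 0.
It is a regular singular point because x P_1(x) = p(x) = -6 and x^2 P_2(x) = q(x) = 3x^2 + 12 are polynomials, hence analytic at x = 0.
p(0) = -6,  q(0) = 12.
Indicial equation: r(r-1) + p(0) r + q(0) = 0, i.e. r^2 + (p(0) - 1) r + q(0) = 0, i.e. r^2 - 7 r + 12 = 0.
Discriminant: (-7)^2 - 4(12) = 1, so r = (7 ± 1)/2.
Solving: r_1 = 4, r_2 = 3.

indicial: r^2 - 7 r + 12 = 0; roots r_1 = 4, r_2 = 3


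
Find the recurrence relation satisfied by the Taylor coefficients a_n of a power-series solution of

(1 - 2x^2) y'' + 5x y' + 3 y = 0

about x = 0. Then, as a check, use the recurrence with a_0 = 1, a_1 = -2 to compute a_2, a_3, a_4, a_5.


Substitute y = sum_n a_n x^n.
(1 - 2 x^2) y'' contributes (n+2)(n+1) a_{n+2} - 2 n(n-1) a_n at x^n.
5 x y'(x) contributes 5 n a_n at x^n.
3 y(x) contributes 3 a_n at x^n.
Matching x^n: (n+2)(n+1) a_{n+2} + (-2 n(n-1) + 5 n + 3) a_n = 0.
Thus a_{n+2} = (2 n(n-1) - 5 n - 3) / ((n+1)(n+2)) * a_n.

Check with a_0 = 1, a_1 = -2 (apply the recurrence for n = 0, 1, 2, 3): a_0 = 1, a_1 = -2, a_2 = -3/2, a_3 = 8/3, a_4 = 9/8, a_5 = -4/5.

a_(n+2) = (2 n(n-1) - 5 n - 3) / ((n+1)(n+2)) * a_n; check: a_0 = 1, a_1 = -2, a_2 = -3/2, a_3 = 8/3, a_4 = 9/8, a_5 = -4/5


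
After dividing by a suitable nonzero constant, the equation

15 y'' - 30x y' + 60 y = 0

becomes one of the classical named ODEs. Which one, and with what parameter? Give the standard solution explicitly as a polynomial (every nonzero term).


All three coefficients share the factor 15; dividing through by 15 gives  y'' - 2x y' + 4 y = 0.
This matches the Hermite equation y'' - 2x y' + 2n y = 0 with 2n = 4, so n = 2; the polynomial solution is H_2(x).
With y = sum_k a_k x^k, matching x^k gives (k+2)(k+1) a_{k+2} = 2(k - n) a_k = 2(k - 2) a_k. The right side vanishes at k = 2, so the series with the parity of 2 terminates at degree 2.
Standard normalization: leading coefficient of H_n is 2^n, so a_2 = 2^2 = 4. Work downward with a_k = (k+1)(k+2) a_{k+2} / (2(k - n)):
  a_0 = (1)(2)(4) / (2(0 - 2)) = 8/(-4) = -2
Hence H_2(x) = 4 x^2 - 2.

H_2(x); series = 4 x^2 - 2


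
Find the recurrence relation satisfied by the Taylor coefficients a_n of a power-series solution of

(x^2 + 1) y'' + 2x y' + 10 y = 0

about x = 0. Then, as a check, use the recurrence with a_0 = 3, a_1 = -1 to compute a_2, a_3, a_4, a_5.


Substitute y = sum_n a_n x^n.
(1 + 1 x^2) y'' contributes (n+2)(n+1) a_{n+2} + n(n-1) a_n at x^n.
2 x y'(x) contributes 2 n a_n at x^n.
10 y(x) contributes 10 a_n at x^n.
Matching x^n: (n+2)(n+1) a_{n+2} + (n(n-1) + 2 n + 10) a_n = 0.
Thus a_{n+2} = (-n(n-1) - 2 n - 10) / ((n+1)(n+2)) * a_n.

Check with a_0 = 3, a_1 = -1 (apply the recurrence for n = 0, 1, 2, 3): a_0 = 3, a_1 = -1, a_2 = -15, a_3 = 2, a_4 = 20, a_5 = -11/5.

a_(n+2) = (-n(n-1) - 2 n - 10) / ((n+1)(n+2)) * a_n; check: a_0 = 3, a_1 = -1, a_2 = -15, a_3 = 2, a_4 = 20, a_5 = -11/5


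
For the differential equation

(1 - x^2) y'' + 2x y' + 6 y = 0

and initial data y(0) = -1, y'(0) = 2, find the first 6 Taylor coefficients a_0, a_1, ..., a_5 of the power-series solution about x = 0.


Ansatz: y(x) = sum_{n>=0} a_n x^n, so y'(x) = sum_{n>=1} n a_n x^(n-1) and y''(x) = sum_{n>=2} n(n-1) a_n x^(n-2).
Substitute into P(x) y'' + Q(x) y' + R(x) y = 0 with P(x) = 1 - x^2, Q(x) = 2x, R(x) = 6, and match powers of x.
Initial conditions: a_0 = -1, a_1 = 2.
Setting the coefficient of each power of x to zero and solving order by order (substituting the coefficients already found):
  x^0: 2 a_2 + 6 a_0 = 0  ->  2 a_2 = -6 a_0 = 6  ->  a_2 = 3
  x^1: 6 a_3 + 8 a_1 = 0  ->  6 a_3 = -8 a_1 = -16  ->  a_3 = -8/3
  x^2: 12 a_4 + 8 a_2 = 0  ->  12 a_4 = -8 a_2 = -24  ->  a_4 = -2
  x^3: 20 a_5 + 6 a_3 = 0  ->  20 a_5 = -6 a_3 = 16  ->  a_5 = 4/5
Truncated series: y(x) = -1 + 2 x + 3 x^2 - (8/3) x^3 - 2 x^4 + (4/5) x^5 + O(x^6).

a_0 = -1; a_1 = 2; a_2 = 3; a_3 = -8/3; a_4 = -2; a_5 = 4/5


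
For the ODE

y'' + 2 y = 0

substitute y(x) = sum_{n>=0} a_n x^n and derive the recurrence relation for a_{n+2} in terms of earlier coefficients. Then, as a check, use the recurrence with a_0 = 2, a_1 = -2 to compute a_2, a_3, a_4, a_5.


Substitute y = sum_n a_n x^n into y'' + (const) y = 0.
y''(x) = sum_{n>=0} (n+2)(n+1) a_{n+2} x^n.
The ODE becomes sum_n [(n+2)(n+1) a_{n+2} + 2 a_n] x^n = 0.
Setting each coefficient to zero gives the recurrence:
  (n+2)(n+1) a_{n+2} + 2 a_n = 0,
  a_{n+2} = -2 / ((n+1)(n+2)) a_n.

Check with a_0 = 2, a_1 = -2 (apply the recurrence for n = 0, 1, 2, 3): a_0 = 2, a_1 = -2, a_2 = -2, a_3 = 2/3, a_4 = 1/3, a_5 = -1/15.

a_{n+2} = -2/((n+1)(n+2)) * a_n; check: a_0 = 2, a_1 = -2, a_2 = -2, a_3 = 2/3, a_4 = 1/3, a_5 = -1/15
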